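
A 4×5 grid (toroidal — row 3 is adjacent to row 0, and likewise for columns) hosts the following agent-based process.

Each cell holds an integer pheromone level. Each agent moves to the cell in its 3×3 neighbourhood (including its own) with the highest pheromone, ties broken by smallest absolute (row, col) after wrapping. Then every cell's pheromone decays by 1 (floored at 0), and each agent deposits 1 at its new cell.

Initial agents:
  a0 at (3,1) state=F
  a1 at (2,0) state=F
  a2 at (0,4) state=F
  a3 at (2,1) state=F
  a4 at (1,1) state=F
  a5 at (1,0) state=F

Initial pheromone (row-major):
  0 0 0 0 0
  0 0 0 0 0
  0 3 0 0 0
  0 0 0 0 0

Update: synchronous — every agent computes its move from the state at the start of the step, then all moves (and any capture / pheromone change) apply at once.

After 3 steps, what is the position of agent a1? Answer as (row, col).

t=1: a0@(2,1) a1@(2,1) a2@(0,0) a3@(2,1) a4@(2,1) a5@(2,1) | pheromone: 1 0 0 0 0 / 0 0 0 0 0 / 0 7 0 0 0 / 0 0 0 0 0
t=2: a0@(2,1) a1@(2,1) a2@(0,0) a3@(2,1) a4@(2,1) a5@(2,1) | pheromone: 1 0 0 0 0 / 0 0 0 0 0 / 0 11 0 0 0 / 0 0 0 0 0
t=3: a0@(2,1) a1@(2,1) a2@(0,0) a3@(2,1) a4@(2,1) a5@(2,1) | pheromone: 1 0 0 0 0 / 0 0 0 0 0 / 0 15 0 0 0 / 0 0 0 0 0

(2, 1)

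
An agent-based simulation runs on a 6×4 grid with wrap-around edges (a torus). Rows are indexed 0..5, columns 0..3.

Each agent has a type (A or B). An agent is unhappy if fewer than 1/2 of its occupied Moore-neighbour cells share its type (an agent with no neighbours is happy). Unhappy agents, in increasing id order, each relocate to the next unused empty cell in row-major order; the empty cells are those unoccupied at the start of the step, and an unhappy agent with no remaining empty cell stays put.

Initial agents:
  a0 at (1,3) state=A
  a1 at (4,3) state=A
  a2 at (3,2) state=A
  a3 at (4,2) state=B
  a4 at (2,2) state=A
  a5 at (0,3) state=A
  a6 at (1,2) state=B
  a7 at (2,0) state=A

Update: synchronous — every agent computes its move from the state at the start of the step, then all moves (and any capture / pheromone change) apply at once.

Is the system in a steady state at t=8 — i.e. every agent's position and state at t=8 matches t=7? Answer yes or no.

no

t=1: a0@(1,3):A a1@(4,3):A a2@(3,2):A a3@(0,0):B a4@(2,2):A a5@(0,3):A a6@(0,1):B a7@(2,0):A
t=2: a0@(1,3):A a1@(4,3):A a2@(3,2):A a3@(0,2):B a4@(2,2):A a5@(0,3):A a6@(0,1):B a7@(2,0):A
t=3: a0@(1,3):A a1@(4,3):A a2@(3,2):A a3@(0,0):B a4@(2,2):A a5@(0,3):A a6@(0,1):B a7@(2,0):A
t=4: a0@(1,3):A a1@(4,3):A a2@(3,2):A a3@(0,2):B a4@(2,2):A a5@(0,3):A a6@(0,1):B a7@(2,0):A
t=5: a0@(1,3):A a1@(4,3):A a2@(3,2):A a3@(0,0):B a4@(2,2):A a5@(0,3):A a6@(0,1):B a7@(2,0):A
t=6: a0@(1,3):A a1@(4,3):A a2@(3,2):A a3@(0,2):B a4@(2,2):A a5@(0,3):A a6@(0,1):B a7@(2,0):A
t=7: a0@(1,3):A a1@(4,3):A a2@(3,2):A a3@(0,0):B a4@(2,2):A a5@(0,3):A a6@(0,1):B a7@(2,0):A
t=8: a0@(1,3):A a1@(4,3):A a2@(3,2):A a3@(0,2):B a4@(2,2):A a5@(0,3):A a6@(0,1):B a7@(2,0):A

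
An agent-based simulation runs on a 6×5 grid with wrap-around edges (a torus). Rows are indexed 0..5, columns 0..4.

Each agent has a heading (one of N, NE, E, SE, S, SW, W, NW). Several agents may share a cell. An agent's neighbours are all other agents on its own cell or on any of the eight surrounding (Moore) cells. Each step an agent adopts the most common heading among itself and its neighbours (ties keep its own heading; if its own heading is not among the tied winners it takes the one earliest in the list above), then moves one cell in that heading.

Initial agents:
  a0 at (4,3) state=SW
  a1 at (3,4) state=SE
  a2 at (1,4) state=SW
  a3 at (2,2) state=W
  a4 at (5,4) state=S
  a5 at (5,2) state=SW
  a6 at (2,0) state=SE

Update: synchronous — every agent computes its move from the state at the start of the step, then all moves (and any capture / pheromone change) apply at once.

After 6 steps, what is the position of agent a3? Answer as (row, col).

t=1: a0@(5,2):SW a1@(4,0):SE a2@(2,3):SW a3@(2,1):W a4@(0,4):S a5@(0,1):SW a6@(3,1):SE
t=2: a0@(0,1):SW a1@(5,1):SE a2@(3,2):SW a3@(2,0):W a4@(1,4):S a5@(1,0):SW a6@(4,2):SE
t=3: a0@(1,0):SW a1@(0,2):SE a2@(4,1):SW a3@(2,4):W a4@(2,4):S a5@(2,4):SW a6@(5,3):SE
t=4: a0@(2,4):SW a1@(1,3):SE a2@(5,0):SW a3@(3,3):SW a4@(3,3):SW a5@(3,3):SW a6@(0,4):SE
t=5: a0@(3,3):SW a1@(2,4):SE a2@(0,4):SW a3@(4,2):SW a4@(4,2):SW a5@(4,2):SW a6@(1,0):SE
t=6: a0@(4,2):SW a1@(3,0):SE a2@(1,3):SW a3@(5,1):SW a4@(5,1):SW a5@(5,1):SW a6@(2,1):SE

(5, 1)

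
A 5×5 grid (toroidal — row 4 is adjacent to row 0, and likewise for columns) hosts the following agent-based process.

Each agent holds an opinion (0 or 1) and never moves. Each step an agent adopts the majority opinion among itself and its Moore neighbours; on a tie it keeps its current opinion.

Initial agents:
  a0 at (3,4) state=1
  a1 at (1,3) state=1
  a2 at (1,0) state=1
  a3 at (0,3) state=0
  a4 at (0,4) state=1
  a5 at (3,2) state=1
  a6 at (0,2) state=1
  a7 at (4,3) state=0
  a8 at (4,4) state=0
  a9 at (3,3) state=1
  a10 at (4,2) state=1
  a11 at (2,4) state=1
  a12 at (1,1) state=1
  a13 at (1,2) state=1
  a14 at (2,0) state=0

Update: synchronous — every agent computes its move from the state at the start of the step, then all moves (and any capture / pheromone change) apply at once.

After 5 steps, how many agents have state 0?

0

t=1: a0@(3,4):1 a1@(1,3):1 a2@(1,0):1 a3@(0,3):1 a4@(0,4):1 a5@(3,2):1 a6@(0,2):1 a7@(4,3):1 a8@(4,4):0 a9@(3,3):1 a10@(4,2):1 a11@(2,4):1 a12@(1,1):1 a13@(1,2):1 a14@(2,0):1
t=2: a0@(3,4):1 a1@(1,3):1 a2@(1,0):1 a3@(0,3):1 a4@(0,4):1 a5@(3,2):1 a6@(0,2):1 a7@(4,3):1 a8@(4,4):1 a9@(3,3):1 a10@(4,2):1 a11@(2,4):1 a12@(1,1):1 a13@(1,2):1 a14@(2,0):1
t=3: (unchanged — steady state)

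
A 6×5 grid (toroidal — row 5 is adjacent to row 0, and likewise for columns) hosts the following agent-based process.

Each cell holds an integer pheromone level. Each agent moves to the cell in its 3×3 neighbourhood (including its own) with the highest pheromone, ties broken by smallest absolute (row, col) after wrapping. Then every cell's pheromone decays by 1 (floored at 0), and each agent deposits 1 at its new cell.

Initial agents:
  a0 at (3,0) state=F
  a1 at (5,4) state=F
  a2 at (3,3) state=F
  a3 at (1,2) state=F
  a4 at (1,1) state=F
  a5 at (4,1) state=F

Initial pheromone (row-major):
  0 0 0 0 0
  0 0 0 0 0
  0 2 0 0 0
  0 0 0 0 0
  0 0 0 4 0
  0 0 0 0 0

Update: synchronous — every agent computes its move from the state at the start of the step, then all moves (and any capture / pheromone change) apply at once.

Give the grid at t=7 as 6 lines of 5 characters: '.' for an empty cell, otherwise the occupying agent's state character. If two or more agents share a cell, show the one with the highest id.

.....
.....
.F...
.....
...F.
.....

t=1: a0@(2,1) a1@(4,3) a2@(4,3) a3@(2,1) a4@(2,1) a5@(3,0) | pheromone: 0 0 0 0 0 / 0 0 0 0 0 / 0 4 0 0 0 / 1 0 0 0 0 / 0 0 0 5 0 / 0 0 0 0 0
t=2: a0@(2,1) a1@(4,3) a2@(4,3) a3@(2,1) a4@(2,1) a5@(2,1) | pheromone: 0 0 0 0 0 / 0 0 0 0 0 / 0 7 0 0 0 / 0 0 0 0 0 / 0 0 0 6 0 / 0 0 0 0 0
t=3: a0@(2,1) a1@(4,3) a2@(4,3) a3@(2,1) a4@(2,1) a5@(2,1) | pheromone: 0 0 0 0 0 / 0 0 0 0 0 / 0 10 0 0 0 / 0 0 0 0 0 / 0 0 0 7 0 / 0 0 0 0 0
t=4: a0@(2,1) a1@(4,3) a2@(4,3) a3@(2,1) a4@(2,1) a5@(2,1) | pheromone: 0 0 0 0 0 / 0 0 0 0 0 / 0 13 0 0 0 / 0 0 0 0 0 / 0 0 0 8 0 / 0 0 0 0 0
t=5: a0@(2,1) a1@(4,3) a2@(4,3) a3@(2,1) a4@(2,1) a5@(2,1) | pheromone: 0 0 0 0 0 / 0 0 0 0 0 / 0 16 0 0 0 / 0 0 0 0 0 / 0 0 0 9 0 / 0 0 0 0 0
t=6: a0@(2,1) a1@(4,3) a2@(4,3) a3@(2,1) a4@(2,1) a5@(2,1) | pheromone: 0 0 0 0 0 / 0 0 0 0 0 / 0 19 0 0 0 / 0 0 0 0 0 / 0 0 0 10 0 / 0 0 0 0 0
t=7: a0@(2,1) a1@(4,3) a2@(4,3) a3@(2,1) a4@(2,1) a5@(2,1) | pheromone: 0 0 0 0 0 / 0 0 0 0 0 / 0 22 0 0 0 / 0 0 0 0 0 / 0 0 0 11 0 / 0 0 0 0 0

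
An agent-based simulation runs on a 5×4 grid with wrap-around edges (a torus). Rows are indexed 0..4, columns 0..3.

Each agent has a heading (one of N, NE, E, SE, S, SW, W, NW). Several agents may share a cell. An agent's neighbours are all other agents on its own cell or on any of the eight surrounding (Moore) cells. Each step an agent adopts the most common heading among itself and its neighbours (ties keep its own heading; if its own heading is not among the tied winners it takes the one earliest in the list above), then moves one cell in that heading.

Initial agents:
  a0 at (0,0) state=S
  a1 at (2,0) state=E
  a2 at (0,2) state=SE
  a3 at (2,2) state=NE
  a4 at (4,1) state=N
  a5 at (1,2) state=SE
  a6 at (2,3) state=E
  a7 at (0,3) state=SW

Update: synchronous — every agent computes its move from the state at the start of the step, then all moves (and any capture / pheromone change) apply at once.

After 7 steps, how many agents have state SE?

t=1: a0@(1,0):S a1@(2,1):E a2@(1,3):SE a3@(1,3):NE a4@(3,1):N a5@(2,3):SE a6@(2,0):E a7@(1,0):SE
t=2: a0@(2,1):SE a1@(2,2):E a2@(2,0):SE a3@(2,0):SE a4@(3,2):E a5@(3,0):SE a6@(3,1):SE a7@(2,1):SE
t=3: a0@(3,2):SE a1@(3,3):SE a2@(3,1):SE a3@(3,1):SE a4@(4,3):SE a5@(4,1):SE a6@(4,2):SE a7@(3,2):SE
t=4: a0@(4,3):SE a1@(4,0):SE a2@(4,2):SE a3@(4,2):SE a4@(0,0):SE a5@(0,2):SE a6@(0,3):SE a7@(4,3):SE
t=5: a0@(0,0):SE a1@(0,1):SE a2@(0,3):SE a3@(0,3):SE a4@(1,1):SE a5@(1,3):SE a6@(1,0):SE a7@(0,0):SE
t=6: a0@(1,1):SE a1@(1,2):SE a2@(1,0):SE a3@(1,0):SE a4@(2,2):SE a5@(2,0):SE a6@(2,1):SE a7@(1,1):SE
t=7: a0@(2,2):SE a1@(2,3):SE a2@(2,1):SE a3@(2,1):SE a4@(3,3):SE a5@(3,1):SE a6@(3,2):SE a7@(2,2):SE

8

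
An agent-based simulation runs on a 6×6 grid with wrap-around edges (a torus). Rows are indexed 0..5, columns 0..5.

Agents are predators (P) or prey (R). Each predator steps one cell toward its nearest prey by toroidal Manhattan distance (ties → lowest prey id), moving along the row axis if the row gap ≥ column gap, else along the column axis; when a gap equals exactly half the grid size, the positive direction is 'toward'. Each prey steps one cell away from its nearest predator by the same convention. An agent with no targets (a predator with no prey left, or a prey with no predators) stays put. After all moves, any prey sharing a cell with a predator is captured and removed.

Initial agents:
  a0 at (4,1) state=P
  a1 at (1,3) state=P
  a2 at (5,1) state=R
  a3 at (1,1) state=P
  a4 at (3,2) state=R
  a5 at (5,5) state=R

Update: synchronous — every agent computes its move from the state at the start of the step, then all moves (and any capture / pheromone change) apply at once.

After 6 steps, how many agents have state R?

2

t=1: a0@(5,1):P a1@(2,3):P a3@(0,1):P a4@(2,2):R a5@(5,4):R
t=2: a0@(5,2):P a1@(2,2):P a3@(1,1):P a4@(2,1):R a5@(5,3):R
t=3: a0@(5,3):P a1@(2,1):P a3@(2,1):P a4@(2,0):R a5@(5,4):R
t=4: a0@(5,4):P a1@(2,0):P a3@(2,0):P a4@(2,5):R a5@(5,5):R
t=5: a0@(5,5):P a1@(2,5):P a3@(2,5):P a4@(2,4):R a5@(5,0):R
t=6: a0@(5,0):P a1@(2,4):P a3@(2,4):P a4@(2,3):R a5@(5,1):R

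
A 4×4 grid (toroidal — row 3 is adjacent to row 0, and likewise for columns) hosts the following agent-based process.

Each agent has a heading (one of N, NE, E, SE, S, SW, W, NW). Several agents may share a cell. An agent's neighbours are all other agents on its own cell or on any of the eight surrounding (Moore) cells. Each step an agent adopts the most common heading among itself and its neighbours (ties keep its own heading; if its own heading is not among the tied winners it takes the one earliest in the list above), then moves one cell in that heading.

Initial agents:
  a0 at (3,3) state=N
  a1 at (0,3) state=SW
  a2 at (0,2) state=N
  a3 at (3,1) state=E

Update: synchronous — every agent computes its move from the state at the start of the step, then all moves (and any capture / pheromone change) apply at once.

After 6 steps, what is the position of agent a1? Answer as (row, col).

(2, 3)

t=1: a0@(2,3):N a1@(3,3):N a2@(3,2):N a3@(3,2):E
t=2: a0@(1,3):N a1@(2,3):N a2@(2,2):N a3@(2,2):N
t=3: a0@(0,3):N a1@(1,3):N a2@(1,2):N a3@(1,2):N
t=4: a0@(3,3):N a1@(0,3):N a2@(0,2):N a3@(0,2):N
t=5: a0@(2,3):N a1@(3,3):N a2@(3,2):N a3@(3,2):N
t=6: a0@(1,3):N a1@(2,3):N a2@(2,2):N a3@(2,2):N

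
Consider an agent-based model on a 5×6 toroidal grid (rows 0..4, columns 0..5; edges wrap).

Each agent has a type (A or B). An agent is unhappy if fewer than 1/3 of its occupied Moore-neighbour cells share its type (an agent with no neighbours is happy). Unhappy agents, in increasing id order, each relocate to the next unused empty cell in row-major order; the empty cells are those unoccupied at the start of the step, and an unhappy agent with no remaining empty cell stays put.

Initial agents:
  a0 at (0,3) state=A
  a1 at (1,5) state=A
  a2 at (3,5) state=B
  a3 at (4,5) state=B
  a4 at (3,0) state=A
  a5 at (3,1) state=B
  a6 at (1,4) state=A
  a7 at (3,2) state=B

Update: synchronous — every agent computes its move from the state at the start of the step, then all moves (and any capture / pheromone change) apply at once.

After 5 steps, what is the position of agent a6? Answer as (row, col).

t=1: a0@(0,3):A a1@(1,5):A a2@(3,5):B a3@(4,5):B a4@(0,0):A a5@(3,1):B a6@(1,4):A a7@(3,2):B
t=2: (unchanged — steady state)

(1, 4)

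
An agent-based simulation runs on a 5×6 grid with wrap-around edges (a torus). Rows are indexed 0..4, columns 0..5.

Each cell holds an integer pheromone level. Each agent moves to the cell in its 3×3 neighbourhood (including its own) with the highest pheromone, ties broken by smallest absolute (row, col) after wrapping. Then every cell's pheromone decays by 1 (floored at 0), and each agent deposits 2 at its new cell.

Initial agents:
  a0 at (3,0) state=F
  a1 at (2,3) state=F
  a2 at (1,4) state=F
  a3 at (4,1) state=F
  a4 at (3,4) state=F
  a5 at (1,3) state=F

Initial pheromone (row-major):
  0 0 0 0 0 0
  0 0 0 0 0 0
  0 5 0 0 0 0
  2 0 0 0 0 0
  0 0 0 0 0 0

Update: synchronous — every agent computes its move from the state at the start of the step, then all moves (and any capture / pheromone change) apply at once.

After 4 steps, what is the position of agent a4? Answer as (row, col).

(2, 1)

t=1: a0@(2,1) a1@(1,2) a2@(0,3) a3@(3,0) a4@(2,3) a5@(0,2) | pheromone: 0 0 2 2 0 0 / 0 0 2 0 0 0 / 0 6 0 2 0 0 / 3 0 0 0 0 0 / 0 0 0 0 0 0
t=2: a0@(2,1) a1@(2,1) a2@(0,2) a3@(2,1) a4@(1,2) a5@(0,2) | pheromone: 0 0 5 1 0 0 / 0 0 3 0 0 0 / 0 11 0 1 0 0 / 2 0 0 0 0 0 / 0 0 0 0 0 0
t=3: a0@(2,1) a1@(2,1) a2@(0,2) a3@(2,1) a4@(2,1) a5@(0,2) | pheromone: 0 0 8 0 0 0 / 0 0 2 0 0 0 / 0 18 0 0 0 0 / 1 0 0 0 0 0 / 0 0 0 0 0 0
t=4: a0@(2,1) a1@(2,1) a2@(0,2) a3@(2,1) a4@(2,1) a5@(0,2) | pheromone: 0 0 11 0 0 0 / 0 0 1 0 0 0 / 0 25 0 0 0 0 / 0 0 0 0 0 0 / 0 0 0 0 0 0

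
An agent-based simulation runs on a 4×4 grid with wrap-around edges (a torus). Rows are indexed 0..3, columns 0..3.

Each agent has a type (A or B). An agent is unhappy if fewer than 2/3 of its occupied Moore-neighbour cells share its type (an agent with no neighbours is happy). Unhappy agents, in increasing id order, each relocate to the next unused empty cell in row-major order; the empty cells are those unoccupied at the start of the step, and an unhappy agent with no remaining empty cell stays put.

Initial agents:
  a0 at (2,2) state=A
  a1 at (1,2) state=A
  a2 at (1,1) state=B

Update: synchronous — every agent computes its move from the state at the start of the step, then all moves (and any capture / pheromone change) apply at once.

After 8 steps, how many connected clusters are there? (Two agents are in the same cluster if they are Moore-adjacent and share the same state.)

2

t=1: a0@(0,0):A a1@(0,1):A a2@(0,2):B
t=2: a0@(0,0):A a1@(0,3):A a2@(1,0):B
t=3: a0@(0,1):A a1@(0,2):A a2@(1,1):B
t=4: a0@(0,0):A a1@(0,3):A a2@(1,0):B
t=5: a0@(0,1):A a1@(0,2):A a2@(1,1):B
t=6: a0@(0,0):A a1@(0,3):A a2@(1,0):B
t=7: a0@(0,1):A a1@(0,2):A a2@(1,1):B
t=8: a0@(0,0):A a1@(0,3):A a2@(1,0):B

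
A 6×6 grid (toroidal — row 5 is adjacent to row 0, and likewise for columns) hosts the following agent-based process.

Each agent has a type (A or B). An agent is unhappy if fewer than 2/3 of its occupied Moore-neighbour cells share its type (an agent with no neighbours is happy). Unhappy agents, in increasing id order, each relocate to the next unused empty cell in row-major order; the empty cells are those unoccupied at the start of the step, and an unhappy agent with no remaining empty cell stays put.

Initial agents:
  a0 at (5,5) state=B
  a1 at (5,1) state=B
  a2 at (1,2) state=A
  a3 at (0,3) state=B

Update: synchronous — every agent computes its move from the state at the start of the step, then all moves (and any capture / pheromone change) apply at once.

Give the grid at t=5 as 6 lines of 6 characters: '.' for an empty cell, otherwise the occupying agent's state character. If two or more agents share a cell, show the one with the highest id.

t=1: a0@(5,5):B a1@(5,1):B a2@(0,0):A a3@(0,1):B
t=2: a0@(0,2):B a1@(0,3):B a2@(0,4):A a3@(0,5):B
t=3: a0@(0,2):B a1@(0,0):B a2@(0,1):A a3@(1,0):B
t=4: a0@(0,3):B a1@(0,4):B a2@(0,5):A a3@(1,1):B
t=5: a0@(0,3):B a1@(0,0):B a2@(0,1):A a3@(1,1):B

BA.B..
.B....
......
......
......
......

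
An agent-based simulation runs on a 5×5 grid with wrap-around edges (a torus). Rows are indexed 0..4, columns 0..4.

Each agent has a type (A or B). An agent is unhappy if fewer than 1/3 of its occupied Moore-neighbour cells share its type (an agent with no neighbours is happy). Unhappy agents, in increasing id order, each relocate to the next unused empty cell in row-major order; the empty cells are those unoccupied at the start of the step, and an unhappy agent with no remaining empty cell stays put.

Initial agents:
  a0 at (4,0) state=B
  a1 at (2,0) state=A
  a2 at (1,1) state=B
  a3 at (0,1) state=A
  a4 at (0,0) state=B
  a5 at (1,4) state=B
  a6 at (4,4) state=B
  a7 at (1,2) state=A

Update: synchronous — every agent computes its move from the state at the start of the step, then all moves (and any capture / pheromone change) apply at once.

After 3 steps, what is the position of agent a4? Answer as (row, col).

(0, 0)

t=1: a0@(4,0):B a1@(0,2):A a2@(0,3):B a3@(0,4):A a4@(0,0):B a5@(1,4):B a6@(4,4):B a7@(1,2):A
t=2: a0@(4,0):B a1@(0,2):A a2@(0,3):B a3@(0,1):A a4@(0,0):B a5@(1,4):B a6@(4,4):B a7@(1,2):A
t=3: (unchanged — steady state)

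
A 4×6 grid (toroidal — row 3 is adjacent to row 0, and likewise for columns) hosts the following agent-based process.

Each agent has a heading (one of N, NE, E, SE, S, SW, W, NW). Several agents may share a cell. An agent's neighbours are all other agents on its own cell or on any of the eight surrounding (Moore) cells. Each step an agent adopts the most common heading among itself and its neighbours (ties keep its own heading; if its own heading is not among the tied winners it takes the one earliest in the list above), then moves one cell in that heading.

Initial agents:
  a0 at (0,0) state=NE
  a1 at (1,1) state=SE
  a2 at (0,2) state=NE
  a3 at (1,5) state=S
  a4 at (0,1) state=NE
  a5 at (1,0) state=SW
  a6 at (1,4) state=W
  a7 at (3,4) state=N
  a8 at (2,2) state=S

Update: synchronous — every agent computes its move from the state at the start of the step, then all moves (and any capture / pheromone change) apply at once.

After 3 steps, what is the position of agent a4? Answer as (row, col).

(1, 4)

t=1: a0@(3,1):NE a1@(0,2):NE a2@(3,3):NE a3@(2,5):S a4@(3,2):NE a5@(0,1):NE a6@(1,3):W a7@(2,4):N a8@(3,2):S
t=2: a0@(2,2):NE a1@(3,3):NE a2@(2,4):NE a3@(3,5):S a4@(2,3):NE a5@(3,2):NE a6@(1,2):W a7@(1,4):N a8@(2,3):NE
t=3: a0@(1,3):NE a1@(2,4):NE a2@(1,5):NE a3@(0,5):S a4@(1,4):NE a5@(2,3):NE a6@(0,3):NE a7@(0,5):NE a8@(1,4):NE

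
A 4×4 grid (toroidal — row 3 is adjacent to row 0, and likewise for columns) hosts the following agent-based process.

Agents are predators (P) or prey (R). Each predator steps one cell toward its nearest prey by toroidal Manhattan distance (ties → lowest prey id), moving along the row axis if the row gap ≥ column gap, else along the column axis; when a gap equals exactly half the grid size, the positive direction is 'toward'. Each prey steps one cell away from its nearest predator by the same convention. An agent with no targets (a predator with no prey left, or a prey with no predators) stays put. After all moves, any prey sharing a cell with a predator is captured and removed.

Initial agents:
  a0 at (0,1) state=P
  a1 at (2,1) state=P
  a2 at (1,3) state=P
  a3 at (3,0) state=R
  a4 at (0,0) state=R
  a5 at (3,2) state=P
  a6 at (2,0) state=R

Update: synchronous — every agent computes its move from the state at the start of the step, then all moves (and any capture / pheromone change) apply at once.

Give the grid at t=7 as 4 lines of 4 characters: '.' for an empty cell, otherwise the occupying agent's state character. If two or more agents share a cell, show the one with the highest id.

....
PP..
.R..
....

t=1: a0@(0,0):P a1@(2,0):P a2@(0,3):P a5@(3,3):P a6@(2,3):R
t=2: a0@(1,0):P a1@(2,3):P a2@(1,3):P a5@(2,3):P a6@(2,2):R
t=3: a0@(1,1):P a1@(2,2):P a2@(2,3):P a5@(2,2):P a6@(2,1):R
t=4: a0@(2,1):P a1@(2,1):P a2@(2,0):P a5@(2,1):P a6@(3,1):R
t=5: a0@(3,1):P a1@(3,1):P a2@(3,0):P a5@(3,1):P a6@(0,1):R
t=6: a0@(0,1):P a1@(0,1):P a2@(0,0):P a5@(0,1):P a6@(1,1):R
t=7: a0@(1,1):P a1@(1,1):P a2@(1,0):P a5@(1,1):P a6@(2,1):R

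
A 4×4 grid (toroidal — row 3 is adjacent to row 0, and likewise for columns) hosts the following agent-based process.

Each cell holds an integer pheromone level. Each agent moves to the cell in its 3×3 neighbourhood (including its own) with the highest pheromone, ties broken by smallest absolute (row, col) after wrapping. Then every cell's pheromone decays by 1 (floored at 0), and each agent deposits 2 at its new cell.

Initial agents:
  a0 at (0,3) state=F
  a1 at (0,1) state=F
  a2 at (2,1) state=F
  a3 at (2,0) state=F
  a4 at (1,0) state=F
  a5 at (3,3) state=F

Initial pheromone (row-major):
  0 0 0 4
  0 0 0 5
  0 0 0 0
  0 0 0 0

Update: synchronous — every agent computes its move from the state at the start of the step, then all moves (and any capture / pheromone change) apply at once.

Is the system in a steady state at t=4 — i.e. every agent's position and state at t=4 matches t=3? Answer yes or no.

yes

t=1: a0@(1,3) a1@(0,0) a2@(1,0) a3@(1,3) a4@(1,3) a5@(0,3) | pheromone: 2 0 0 5 / 2 0 0 10 / 0 0 0 0 / 0 0 0 0
t=2: a0@(1,3) a1@(1,3) a2@(1,3) a3@(1,3) a4@(1,3) a5@(1,3) | pheromone: 1 0 0 4 / 1 0 0 21 / 0 0 0 0 / 0 0 0 0
t=3: a0@(1,3) a1@(1,3) a2@(1,3) a3@(1,3) a4@(1,3) a5@(1,3) | pheromone: 0 0 0 3 / 0 0 0 32 / 0 0 0 0 / 0 0 0 0
t=4: a0@(1,3) a1@(1,3) a2@(1,3) a3@(1,3) a4@(1,3) a5@(1,3) | pheromone: 0 0 0 2 / 0 0 0 43 / 0 0 0 0 / 0 0 0 0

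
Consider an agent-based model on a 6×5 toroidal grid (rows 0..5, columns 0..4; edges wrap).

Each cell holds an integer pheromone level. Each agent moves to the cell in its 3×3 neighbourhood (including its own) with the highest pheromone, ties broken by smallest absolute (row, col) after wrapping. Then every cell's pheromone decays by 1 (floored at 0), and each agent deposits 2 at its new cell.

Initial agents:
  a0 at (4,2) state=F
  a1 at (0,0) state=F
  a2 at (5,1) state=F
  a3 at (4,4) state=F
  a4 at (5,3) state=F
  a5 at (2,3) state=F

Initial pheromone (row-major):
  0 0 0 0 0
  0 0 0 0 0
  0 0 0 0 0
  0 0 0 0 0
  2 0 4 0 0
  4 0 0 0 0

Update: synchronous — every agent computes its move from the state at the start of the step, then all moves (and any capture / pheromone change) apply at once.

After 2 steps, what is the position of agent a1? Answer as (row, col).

(5, 0)

t=1: a0@(4,2) a1@(5,0) a2@(4,2) a3@(5,0) a4@(4,2) a5@(1,2) | pheromone: 0 0 0 0 0 / 0 0 2 0 0 / 0 0 0 0 0 / 0 0 0 0 0 / 1 0 9 0 0 / 7 0 0 0 0
t=2: a0@(4,2) a1@(5,0) a2@(4,2) a3@(5,0) a4@(4,2) a5@(1,2) | pheromone: 0 0 0 0 0 / 0 0 3 0 0 / 0 0 0 0 0 / 0 0 0 0 0 / 0 0 14 0 0 / 10 0 0 0 0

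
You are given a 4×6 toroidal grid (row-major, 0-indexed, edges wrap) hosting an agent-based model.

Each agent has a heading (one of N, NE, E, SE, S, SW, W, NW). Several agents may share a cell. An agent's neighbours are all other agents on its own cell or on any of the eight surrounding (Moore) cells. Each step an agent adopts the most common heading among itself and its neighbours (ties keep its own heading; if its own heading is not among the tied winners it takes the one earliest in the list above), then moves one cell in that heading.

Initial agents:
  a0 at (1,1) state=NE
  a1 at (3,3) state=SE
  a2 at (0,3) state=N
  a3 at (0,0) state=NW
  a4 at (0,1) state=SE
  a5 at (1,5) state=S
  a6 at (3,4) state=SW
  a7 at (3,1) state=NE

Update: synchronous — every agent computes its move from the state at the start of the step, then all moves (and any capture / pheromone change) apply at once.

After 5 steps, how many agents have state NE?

8

t=1: a0@(0,2):NE a1@(0,4):SE a2@(3,3):N a3@(3,1):NE a4@(3,2):NE a5@(2,5):S a6@(0,3):SW a7@(2,2):NE
t=2: a0@(3,3):NE a1@(1,5):SE a2@(2,4):NE a3@(2,2):NE a4@(2,3):NE a5@(3,5):S a6@(3,4):NE a7@(1,3):NE
t=3: a0@(2,4):NE a1@(2,0):SE a2@(1,5):NE a3@(1,3):NE a4@(1,4):NE a5@(2,0):NE a6@(2,5):NE a7@(0,4):NE
t=4: a0@(1,5):NE a1@(1,1):NE a2@(0,0):NE a3@(0,4):NE a4@(0,5):NE a5@(1,1):NE a6@(1,0):NE a7@(3,5):NE
t=5: a0@(0,0):NE a1@(0,2):NE a2@(3,1):NE a3@(3,5):NE a4@(3,0):NE a5@(0,2):NE a6@(0,1):NE a7@(2,0):NE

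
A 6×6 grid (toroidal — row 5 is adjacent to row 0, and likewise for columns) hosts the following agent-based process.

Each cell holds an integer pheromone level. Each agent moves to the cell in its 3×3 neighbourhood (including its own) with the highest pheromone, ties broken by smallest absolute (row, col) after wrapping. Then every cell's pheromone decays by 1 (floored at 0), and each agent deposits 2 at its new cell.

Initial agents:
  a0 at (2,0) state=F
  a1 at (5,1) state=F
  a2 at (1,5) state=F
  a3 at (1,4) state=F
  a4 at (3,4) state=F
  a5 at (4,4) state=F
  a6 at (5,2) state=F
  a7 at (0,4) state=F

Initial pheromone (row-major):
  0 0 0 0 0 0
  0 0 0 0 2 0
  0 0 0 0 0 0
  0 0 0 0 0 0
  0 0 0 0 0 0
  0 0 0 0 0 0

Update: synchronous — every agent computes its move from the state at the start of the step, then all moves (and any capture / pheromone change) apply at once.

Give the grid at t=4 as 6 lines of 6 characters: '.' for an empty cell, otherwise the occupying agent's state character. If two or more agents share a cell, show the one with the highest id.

F.....
....F.
......
......
......
......

t=1: a0@(1,0) a1@(0,0) a2@(1,4) a3@(1,4) a4@(2,3) a5@(3,3) a6@(0,1) a7@(1,4) | pheromone: 2 2 0 0 0 0 / 2 0 0 0 7 0 / 0 0 0 2 0 0 / 0 0 0 2 0 0 / 0 0 0 0 0 0 / 0 0 0 0 0 0
t=2: a0@(0,0) a1@(0,0) a2@(1,4) a3@(1,4) a4@(1,4) a5@(2,3) a6@(0,0) a7@(1,4) | pheromone: 7 1 0 0 0 0 / 1 0 0 0 14 0 / 0 0 0 3 0 0 / 0 0 0 1 0 0 / 0 0 0 0 0 0 / 0 0 0 0 0 0
t=3: a0@(0,0) a1@(0,0) a2@(1,4) a3@(1,4) a4@(1,4) a5@(1,4) a6@(0,0) a7@(1,4) | pheromone: 12 0 0 0 0 0 / 0 0 0 0 23 0 / 0 0 0 2 0 0 / 0 0 0 0 0 0 / 0 0 0 0 0 0 / 0 0 0 0 0 0
t=4: a0@(0,0) a1@(0,0) a2@(1,4) a3@(1,4) a4@(1,4) a5@(1,4) a6@(0,0) a7@(1,4) | pheromone: 17 0 0 0 0 0 / 0 0 0 0 32 0 / 0 0 0 1 0 0 / 0 0 0 0 0 0 / 0 0 0 0 0 0 / 0 0 0 0 0 0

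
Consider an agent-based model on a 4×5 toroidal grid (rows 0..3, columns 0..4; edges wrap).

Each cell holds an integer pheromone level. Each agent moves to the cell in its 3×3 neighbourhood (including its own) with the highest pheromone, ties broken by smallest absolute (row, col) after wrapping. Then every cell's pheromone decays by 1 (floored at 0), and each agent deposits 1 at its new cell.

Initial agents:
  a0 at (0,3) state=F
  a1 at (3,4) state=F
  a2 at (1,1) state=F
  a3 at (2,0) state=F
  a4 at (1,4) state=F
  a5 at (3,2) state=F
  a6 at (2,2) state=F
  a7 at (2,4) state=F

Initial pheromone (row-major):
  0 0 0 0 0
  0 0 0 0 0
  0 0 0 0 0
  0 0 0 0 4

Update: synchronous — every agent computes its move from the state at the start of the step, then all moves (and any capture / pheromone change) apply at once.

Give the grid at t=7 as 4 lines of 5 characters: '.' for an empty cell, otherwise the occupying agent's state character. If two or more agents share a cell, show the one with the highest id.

.....
.....
.....
....F

t=1: a0@(3,4) a1@(3,4) a2@(0,0) a3@(3,4) a4@(0,0) a5@(0,1) a6@(1,1) a7@(3,4) | pheromone: 2 1 0 0 0 / 0 1 0 0 0 / 0 0 0 0 0 / 0 0 0 0 7
t=2: a0@(3,4) a1@(3,4) a2@(3,4) a3@(3,4) a4@(3,4) a5@(0,0) a6@(0,0) a7@(3,4) | pheromone: 3 0 0 0 0 / 0 0 0 0 0 / 0 0 0 0 0 / 0 0 0 0 12
t=3: a0@(3,4) a1@(3,4) a2@(3,4) a3@(3,4) a4@(3,4) a5@(3,4) a6@(3,4) a7@(3,4) | pheromone: 2 0 0 0 0 / 0 0 0 0 0 / 0 0 0 0 0 / 0 0 0 0 19
t=4: a0@(3,4) a1@(3,4) a2@(3,4) a3@(3,4) a4@(3,4) a5@(3,4) a6@(3,4) a7@(3,4) | pheromone: 1 0 0 0 0 / 0 0 0 0 0 / 0 0 0 0 0 / 0 0 0 0 26
t=5: a0@(3,4) a1@(3,4) a2@(3,4) a3@(3,4) a4@(3,4) a5@(3,4) a6@(3,4) a7@(3,4) | pheromone: 0 0 0 0 0 / 0 0 0 0 0 / 0 0 0 0 0 / 0 0 0 0 33
t=6: a0@(3,4) a1@(3,4) a2@(3,4) a3@(3,4) a4@(3,4) a5@(3,4) a6@(3,4) a7@(3,4) | pheromone: 0 0 0 0 0 / 0 0 0 0 0 / 0 0 0 0 0 / 0 0 0 0 40
t=7: a0@(3,4) a1@(3,4) a2@(3,4) a3@(3,4) a4@(3,4) a5@(3,4) a6@(3,4) a7@(3,4) | pheromone: 0 0 0 0 0 / 0 0 0 0 0 / 0 0 0 0 0 / 0 0 0 0 47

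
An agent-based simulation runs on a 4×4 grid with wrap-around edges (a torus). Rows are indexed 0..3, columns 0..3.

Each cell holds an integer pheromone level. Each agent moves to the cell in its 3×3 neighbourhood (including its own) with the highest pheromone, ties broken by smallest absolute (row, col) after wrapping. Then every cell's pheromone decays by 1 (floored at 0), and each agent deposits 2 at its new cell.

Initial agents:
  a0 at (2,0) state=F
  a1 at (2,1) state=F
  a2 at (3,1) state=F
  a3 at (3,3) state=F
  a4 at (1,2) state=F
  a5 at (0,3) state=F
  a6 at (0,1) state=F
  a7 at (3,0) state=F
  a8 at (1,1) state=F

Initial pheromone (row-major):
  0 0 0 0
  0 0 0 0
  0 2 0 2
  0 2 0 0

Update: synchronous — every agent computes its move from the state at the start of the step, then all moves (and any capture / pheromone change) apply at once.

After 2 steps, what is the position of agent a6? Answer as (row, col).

t=1: a0@(2,1) a1@(2,1) a2@(2,1) a3@(2,3) a4@(2,1) a5@(0,0) a6@(3,1) a7@(2,1) a8@(2,1) | pheromone: 2 0 0 0 / 0 0 0 0 / 0 13 0 3 / 0 3 0 0
t=2: a0@(2,1) a1@(2,1) a2@(2,1) a3@(2,3) a4@(2,1) a5@(3,1) a6@(2,1) a7@(2,1) a8@(2,1) | pheromone: 1 0 0 0 / 0 0 0 0 / 0 26 0 4 / 0 4 0 0

(2, 1)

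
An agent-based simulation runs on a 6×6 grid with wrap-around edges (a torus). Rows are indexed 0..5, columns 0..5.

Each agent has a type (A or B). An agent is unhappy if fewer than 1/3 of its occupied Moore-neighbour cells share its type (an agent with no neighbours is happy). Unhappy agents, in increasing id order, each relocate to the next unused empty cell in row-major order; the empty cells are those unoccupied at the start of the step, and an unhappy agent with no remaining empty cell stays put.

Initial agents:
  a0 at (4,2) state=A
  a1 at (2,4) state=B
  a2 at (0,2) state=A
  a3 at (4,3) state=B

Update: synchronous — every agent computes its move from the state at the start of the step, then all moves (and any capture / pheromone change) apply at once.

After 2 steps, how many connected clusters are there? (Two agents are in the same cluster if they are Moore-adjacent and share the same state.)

3

t=1: a0@(0,0):A a1@(2,4):B a2@(0,2):A a3@(0,1):B
t=2: a0@(0,3):A a1@(2,4):B a2@(0,4):A a3@(0,5):B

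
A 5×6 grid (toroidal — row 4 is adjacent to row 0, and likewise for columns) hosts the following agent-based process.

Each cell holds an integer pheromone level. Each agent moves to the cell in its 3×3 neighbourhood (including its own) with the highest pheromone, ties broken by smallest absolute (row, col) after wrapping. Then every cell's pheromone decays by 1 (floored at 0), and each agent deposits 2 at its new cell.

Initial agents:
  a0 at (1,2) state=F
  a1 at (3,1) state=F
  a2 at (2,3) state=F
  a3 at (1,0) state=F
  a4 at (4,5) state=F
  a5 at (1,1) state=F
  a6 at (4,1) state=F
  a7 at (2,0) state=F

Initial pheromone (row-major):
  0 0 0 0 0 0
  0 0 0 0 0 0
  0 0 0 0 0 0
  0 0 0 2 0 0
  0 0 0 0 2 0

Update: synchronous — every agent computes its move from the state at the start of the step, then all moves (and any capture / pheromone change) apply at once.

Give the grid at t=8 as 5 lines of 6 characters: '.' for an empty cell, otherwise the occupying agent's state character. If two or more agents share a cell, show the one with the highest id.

t=1: a0@(0,1) a1@(2,0) a2@(3,3) a3@(0,0) a4@(4,4) a5@(0,0) a6@(0,0) a7@(1,0) | pheromone: 6 2 0 0 0 0 / 2 0 0 0 0 0 / 2 0 0 0 0 0 / 0 0 0 3 0 0 / 0 0 0 0 3 0
t=2: a0@(0,0) a1@(1,0) a2@(3,3) a3@(0,0) a4@(3,3) a5@(0,0) a6@(0,0) a7@(0,0) | pheromone: 15 1 0 0 0 0 / 3 0 0 0 0 0 / 1 0 0 0 0 0 / 0 0 0 6 0 0 / 0 0 0 0 2 0
t=3: a0@(0,0) a1@(0,0) a2@(3,3) a3@(0,0) a4@(3,3) a5@(0,0) a6@(0,0) a7@(0,0) | pheromone: 26 0 0 0 0 0 / 2 0 0 0 0 0 / 0 0 0 0 0 0 / 0 0 0 9 0 0 / 0 0 0 0 1 0
t=4: a0@(0,0) a1@(0,0) a2@(3,3) a3@(0,0) a4@(3,3) a5@(0,0) a6@(0,0) a7@(0,0) | pheromone: 37 0 0 0 0 0 / 1 0 0 0 0 0 / 0 0 0 0 0 0 / 0 0 0 12 0 0 / 0 0 0 0 0 0
t=5: a0@(0,0) a1@(0,0) a2@(3,3) a3@(0,0) a4@(3,3) a5@(0,0) a6@(0,0) a7@(0,0) | pheromone: 48 0 0 0 0 0 / 0 0 0 0 0 0 / 0 0 0 0 0 0 / 0 0 0 15 0 0 / 0 0 0 0 0 0
t=6: a0@(0,0) a1@(0,0) a2@(3,3) a3@(0,0) a4@(3,3) a5@(0,0) a6@(0,0) a7@(0,0) | pheromone: 59 0 0 0 0 0 / 0 0 0 0 0 0 / 0 0 0 0 0 0 / 0 0 0 18 0 0 / 0 0 0 0 0 0
t=7: a0@(0,0) a1@(0,0) a2@(3,3) a3@(0,0) a4@(3,3) a5@(0,0) a6@(0,0) a7@(0,0) | pheromone: 70 0 0 0 0 0 / 0 0 0 0 0 0 / 0 0 0 0 0 0 / 0 0 0 21 0 0 / 0 0 0 0 0 0
t=8: a0@(0,0) a1@(0,0) a2@(3,3) a3@(0,0) a4@(3,3) a5@(0,0) a6@(0,0) a7@(0,0) | pheromone: 81 0 0 0 0 0 / 0 0 0 0 0 0 / 0 0 0 0 0 0 / 0 0 0 24 0 0 / 0 0 0 0 0 0

F.....
......
......
...F..
......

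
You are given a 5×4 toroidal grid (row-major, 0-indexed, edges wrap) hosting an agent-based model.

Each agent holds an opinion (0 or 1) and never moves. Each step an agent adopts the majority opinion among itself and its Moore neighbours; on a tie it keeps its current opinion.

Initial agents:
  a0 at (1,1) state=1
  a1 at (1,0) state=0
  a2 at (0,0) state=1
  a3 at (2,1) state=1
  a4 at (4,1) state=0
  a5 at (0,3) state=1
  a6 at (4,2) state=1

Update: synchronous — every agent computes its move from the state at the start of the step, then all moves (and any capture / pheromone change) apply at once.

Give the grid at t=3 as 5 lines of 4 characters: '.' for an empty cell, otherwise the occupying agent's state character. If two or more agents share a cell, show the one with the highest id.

1..1
11..
.1..
....
.11.

t=1: a0@(1,1):1 a1@(1,0):1 a2@(0,0):1 a3@(2,1):1 a4@(4,1):1 a5@(0,3):1 a6@(4,2):1
t=2: (unchanged — steady state)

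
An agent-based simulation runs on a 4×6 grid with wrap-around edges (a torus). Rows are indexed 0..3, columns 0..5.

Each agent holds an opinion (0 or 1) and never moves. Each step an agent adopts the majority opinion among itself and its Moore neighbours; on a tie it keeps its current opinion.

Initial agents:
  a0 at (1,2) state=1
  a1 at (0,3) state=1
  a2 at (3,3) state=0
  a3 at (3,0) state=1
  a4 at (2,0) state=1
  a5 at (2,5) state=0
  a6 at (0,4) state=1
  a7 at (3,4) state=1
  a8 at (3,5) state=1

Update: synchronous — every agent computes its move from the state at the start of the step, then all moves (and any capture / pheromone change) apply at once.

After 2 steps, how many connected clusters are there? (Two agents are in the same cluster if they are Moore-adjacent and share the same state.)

1

t=1: a0@(1,2):1 a1@(0,3):1 a2@(3,3):1 a3@(3,0):1 a4@(2,0):1 a5@(2,5):1 a6@(0,4):1 a7@(3,4):1 a8@(3,5):1
t=2: (unchanged — steady state)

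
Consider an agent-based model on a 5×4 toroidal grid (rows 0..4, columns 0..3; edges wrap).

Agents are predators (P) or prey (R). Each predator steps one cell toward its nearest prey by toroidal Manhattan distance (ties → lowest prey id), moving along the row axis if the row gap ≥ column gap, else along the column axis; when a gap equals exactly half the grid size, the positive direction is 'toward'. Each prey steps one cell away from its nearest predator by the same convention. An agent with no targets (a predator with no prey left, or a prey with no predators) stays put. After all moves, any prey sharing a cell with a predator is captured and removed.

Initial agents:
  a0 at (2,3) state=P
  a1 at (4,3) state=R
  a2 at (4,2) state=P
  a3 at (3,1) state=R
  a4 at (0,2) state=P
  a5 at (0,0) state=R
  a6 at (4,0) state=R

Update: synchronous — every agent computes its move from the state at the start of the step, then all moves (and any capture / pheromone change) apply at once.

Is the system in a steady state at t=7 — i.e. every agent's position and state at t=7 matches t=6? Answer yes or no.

no

t=1: a0@(3,3):P a1@(4,0):R a2@(4,3):P a3@(2,1):R a4@(4,2):P a5@(0,3):R
t=2: a0@(4,3):P a1@(4,1):R a2@(4,0):P a3@(2,0):R a4@(4,3):P a5@(1,3):R
t=3: a0@(4,0):P a1@(4,2):R a2@(4,1):P a3@(1,0):R a4@(4,0):P a5@(2,3):R
t=4: a0@(4,1):P a1@(4,3):R a2@(4,2):P a3@(2,0):R a4@(4,1):P a5@(1,3):R
t=5: a0@(4,2):P a1@(4,0):R a2@(4,3):P a3@(1,0):R a4@(4,2):P a5@(2,3):R
t=6: a0@(4,3):P a1@(4,1):R a2@(4,0):P a3@(2,0):R a4@(4,3):P a5@(1,3):R
t=7: a0@(4,0):P a1@(4,2):R a2@(4,1):P a3@(1,0):R a4@(4,0):P a5@(2,3):R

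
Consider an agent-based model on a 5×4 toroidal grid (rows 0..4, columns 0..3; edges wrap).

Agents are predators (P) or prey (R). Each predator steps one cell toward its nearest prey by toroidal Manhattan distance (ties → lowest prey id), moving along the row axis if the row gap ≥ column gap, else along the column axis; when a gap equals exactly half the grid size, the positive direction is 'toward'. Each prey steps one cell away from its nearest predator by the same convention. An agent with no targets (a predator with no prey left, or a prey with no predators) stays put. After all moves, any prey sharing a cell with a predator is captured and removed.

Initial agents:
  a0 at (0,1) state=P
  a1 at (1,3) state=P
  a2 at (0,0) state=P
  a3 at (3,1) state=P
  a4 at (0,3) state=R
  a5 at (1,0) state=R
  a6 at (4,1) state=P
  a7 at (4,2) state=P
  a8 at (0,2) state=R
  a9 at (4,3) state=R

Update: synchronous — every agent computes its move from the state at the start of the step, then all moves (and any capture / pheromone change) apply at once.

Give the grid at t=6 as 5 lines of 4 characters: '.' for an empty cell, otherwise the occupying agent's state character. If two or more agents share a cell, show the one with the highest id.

..PP
.R..
.P..
....
R..R

t=1: a0@(0,2):P a1@(0,3):P a2@(0,3):P a3@(2,1):P a4@(4,3):R a5@(1,1):R a6@(0,1):P a7@(0,2):P a9@(4,0):R
t=2: a0@(4,2):P a1@(4,3):P a2@(4,3):P a3@(1,1):P a4@(3,3):R a5@(0,1):R a6@(1,1):P a7@(4,2):P a9@(3,0):R
t=3: a0@(3,2):P a1@(3,3):P a2@(3,3):P a3@(0,1):P a4@(2,3):R a5@(4,1):R a6@(0,1):P a7@(3,2):P a9@(2,0):R
t=4: a0@(2,2):P a1@(2,3):P a2@(2,3):P a3@(4,1):P a4@(1,3):R a5@(3,1):R a6@(4,1):P a7@(2,2):P a9@(1,0):R
t=5: a0@(1,2):P a1@(1,3):P a2@(1,3):P a3@(3,1):P a4@(0,3):R a5@(2,1):R a6@(3,1):P a7@(1,2):P a9@(0,0):R
t=6: a0@(0,2):P a1@(0,3):P a2@(0,3):P a3@(2,1):P a4@(4,3):R a5@(1,1):R a6@(2,1):P a7@(0,2):P a9@(4,0):R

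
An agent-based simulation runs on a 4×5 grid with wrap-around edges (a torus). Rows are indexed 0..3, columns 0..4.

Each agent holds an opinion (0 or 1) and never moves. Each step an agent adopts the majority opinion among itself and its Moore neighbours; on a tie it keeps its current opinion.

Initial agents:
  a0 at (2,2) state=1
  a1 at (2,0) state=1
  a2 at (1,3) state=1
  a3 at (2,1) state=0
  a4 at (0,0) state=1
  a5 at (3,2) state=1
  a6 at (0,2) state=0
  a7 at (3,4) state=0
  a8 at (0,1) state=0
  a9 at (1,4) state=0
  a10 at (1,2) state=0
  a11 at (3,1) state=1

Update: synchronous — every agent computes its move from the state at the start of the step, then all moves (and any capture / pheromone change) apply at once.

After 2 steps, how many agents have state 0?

6

t=1: a0@(2,2):1 a1@(2,0):0 a2@(1,3):0 a3@(2,1):1 a4@(0,0):0 a5@(3,2):1 a6@(0,2):0 a7@(3,4):1 a8@(0,1):0 a9@(1,4):1 a10@(1,2):0 a11@(3,1):1
t=2: a0@(2,2):1 a1@(2,0):1 a2@(1,3):0 a3@(2,1):1 a4@(0,0):1 a5@(3,2):1 a6@(0,2):0 a7@(3,4):0 a8@(0,1):0 a9@(1,4):0 a10@(1,2):0 a11@(3,1):1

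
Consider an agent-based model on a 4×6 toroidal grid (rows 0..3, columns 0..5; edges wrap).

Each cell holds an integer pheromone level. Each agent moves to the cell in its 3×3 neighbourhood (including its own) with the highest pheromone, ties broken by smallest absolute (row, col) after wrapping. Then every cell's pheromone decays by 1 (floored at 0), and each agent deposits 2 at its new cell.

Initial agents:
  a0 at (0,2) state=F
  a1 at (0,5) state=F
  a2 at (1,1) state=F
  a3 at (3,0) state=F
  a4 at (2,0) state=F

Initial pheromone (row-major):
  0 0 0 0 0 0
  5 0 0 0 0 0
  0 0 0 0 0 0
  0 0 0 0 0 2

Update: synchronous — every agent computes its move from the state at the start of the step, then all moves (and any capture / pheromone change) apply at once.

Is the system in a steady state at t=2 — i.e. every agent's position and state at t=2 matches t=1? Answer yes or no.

no

t=1: a0@(0,1) a1@(1,0) a2@(1,0) a3@(3,5) a4@(1,0) | pheromone: 0 2 0 0 0 0 / 10 0 0 0 0 0 / 0 0 0 0 0 0 / 0 0 0 0 0 3
t=2: a0@(1,0) a1@(1,0) a2@(1,0) a3@(3,5) a4@(1,0) | pheromone: 0 1 0 0 0 0 / 17 0 0 0 0 0 / 0 0 0 0 0 0 / 0 0 0 0 0 4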